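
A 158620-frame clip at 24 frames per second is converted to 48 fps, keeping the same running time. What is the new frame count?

Frames at target rate = 158620 × (48) / (24) = 317240.

317240 frames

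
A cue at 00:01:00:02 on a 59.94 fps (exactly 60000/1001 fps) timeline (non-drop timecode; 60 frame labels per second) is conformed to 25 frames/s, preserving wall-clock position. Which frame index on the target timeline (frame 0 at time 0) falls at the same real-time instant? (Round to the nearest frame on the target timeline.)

frame 1502

Source frame index: (0×3600 + 1×60 + 0) × 60 + 2 = 3602.
Real time: 3602 / (60000/1001) = 1802801/30000 s.
Target frame: (1802801/30000) × (25) = 1802801/1200 ≈ 1502.334 → 1502.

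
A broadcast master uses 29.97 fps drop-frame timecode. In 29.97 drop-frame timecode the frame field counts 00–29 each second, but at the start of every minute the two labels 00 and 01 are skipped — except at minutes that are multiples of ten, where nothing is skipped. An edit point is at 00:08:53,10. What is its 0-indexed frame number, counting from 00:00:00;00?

Complete 10-minute blocks: 0, each 17982 frames → 0.
Remaining 8 whole minutes in the current block: 1800 + 7 × 1798 = 14386 frames.
Within the current minute: 53 × 30 + 10 − 2 = 1598 (labels ;00/;01 skipped at this minute). Total = 0 + 14386 + 1598 = 15984.

15984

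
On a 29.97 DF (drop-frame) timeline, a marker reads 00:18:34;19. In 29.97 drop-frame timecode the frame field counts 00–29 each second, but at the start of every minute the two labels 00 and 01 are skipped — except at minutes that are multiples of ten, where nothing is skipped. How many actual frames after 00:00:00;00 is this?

Complete 10-minute blocks: 1, each 17982 frames → 17982.
Remaining 8 whole minutes in the current block: 1800 + 7 × 1798 = 14386 frames.
Within the current minute: 34 × 30 + 19 − 2 = 1037 (labels ;00/;01 skipped at this minute). Total = 17982 + 14386 + 1037 = 33405.

33405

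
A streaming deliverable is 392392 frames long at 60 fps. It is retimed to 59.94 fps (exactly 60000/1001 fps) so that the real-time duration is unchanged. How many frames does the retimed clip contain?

392000 frames

Target frames = source frames × (target rate / source rate) = 392392 × (60000/1001)/(60) = 392392 × 1000/1001 = 392000.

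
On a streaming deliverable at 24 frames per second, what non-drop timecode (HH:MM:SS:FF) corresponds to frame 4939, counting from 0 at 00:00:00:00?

00:03:25:19

4939 ÷ 24 = 205 full seconds, remainder 19 frames.
205 s = 0 h 3 min 25 s.
Timecode: 00:03:25:19.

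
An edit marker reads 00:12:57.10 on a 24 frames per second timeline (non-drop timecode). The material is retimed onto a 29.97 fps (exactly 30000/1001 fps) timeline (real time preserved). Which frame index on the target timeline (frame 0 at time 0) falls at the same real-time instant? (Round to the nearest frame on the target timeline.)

Source frame index: (0×3600 + 12×60 + 57) × 24 + 10 = 18658.
Real time: 18658 / (24) = 9329/12 s.
Target frame: (9329/12) × (30000/1001) = 23322500/1001 ≈ 23299.201 → 23299.

frame 23299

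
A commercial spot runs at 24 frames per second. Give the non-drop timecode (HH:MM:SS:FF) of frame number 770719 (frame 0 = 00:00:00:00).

770719 ÷ 24 = 32113 full seconds, remainder 7 frames.
32113 s = 8 h 55 min 13 s.
Timecode: 08:55:13:07.

08:55:13:07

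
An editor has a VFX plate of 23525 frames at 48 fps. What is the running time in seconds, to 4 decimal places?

Running time = 23525 × 1/48 = 23525/48 s ≈ 490.1042 s.

490.1042 seconds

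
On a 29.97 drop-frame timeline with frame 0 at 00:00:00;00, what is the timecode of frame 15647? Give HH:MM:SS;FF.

00:08:42;03

Ten DF minutes hold 17982 frames, so frame 15647 lies in block 0 (frames 0–17981) with 15647 frames into that block.
The block's first minute is 1800 frames and the rest 1798 each; 15647 frames reaches minute 8, so 0 × 18 + 8 × 2 = 16 labels have been skipped so far.
Adding those back, label number 15647 + 16 = 15663 at 30 labels/s is 522 s + 3 f = 0 h 8 min 42 s frame 3, i.e. 00:08:42;03.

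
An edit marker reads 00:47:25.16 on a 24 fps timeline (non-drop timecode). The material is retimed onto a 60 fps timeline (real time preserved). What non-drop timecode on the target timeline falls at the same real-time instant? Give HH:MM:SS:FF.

00:47:25:40

Source frame index: (0×3600 + 47×60 + 25) × 24 + 16 = 68296.
Real time: 68296 / (24) = 8537/3 s.
Target frame: (8537/3) × (60) = 170740.
At 60 labels/s: frame 170740 → 00:47:25:40.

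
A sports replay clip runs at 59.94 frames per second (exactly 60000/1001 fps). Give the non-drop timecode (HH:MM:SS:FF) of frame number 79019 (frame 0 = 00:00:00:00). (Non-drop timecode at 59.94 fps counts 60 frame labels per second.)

79019 ÷ 60 = 1316 full seconds, remainder 59 frames.
1316 s = 0 h 21 min 56 s.
Timecode: 00:21:56:59.

00:21:56:59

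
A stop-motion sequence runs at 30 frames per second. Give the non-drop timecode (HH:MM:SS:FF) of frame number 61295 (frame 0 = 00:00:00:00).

00:34:03:05

61295 ÷ 30 = 2043 full seconds, remainder 5 frames.
2043 s = 0 h 34 min 3 s.
Timecode: 00:34:03:05.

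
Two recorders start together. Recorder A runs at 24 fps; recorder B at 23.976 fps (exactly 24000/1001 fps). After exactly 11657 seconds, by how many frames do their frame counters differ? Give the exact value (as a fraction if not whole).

279768/1001 frames

A emits 24 × 11657 = 279768 frames; B emits 24000/1001 × 11657 = 279768000/1001.
Difference = 279768/1001 frames (≈ 279.4885); B is behind A.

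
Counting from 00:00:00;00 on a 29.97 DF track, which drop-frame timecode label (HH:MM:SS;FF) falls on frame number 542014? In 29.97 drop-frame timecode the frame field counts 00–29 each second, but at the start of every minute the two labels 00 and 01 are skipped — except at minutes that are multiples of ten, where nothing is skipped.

05:01:25;06

Each 10-minute DF block holds 10 × 60 × 30 − 9 × 2 = 17982 frames. 542014 ÷ 17982 → 30 full blocks, remainder 2554.
Within the partial block the first minute is 1800 frames and each further minute 1798, so 1 further minute boundary passed. Total skipped labels = 18 × 30 + 2 × 1 = 542.
Non-drop label index = 542014 + 542 = 542556; at 30 labels/s that is 05:01:25:06, i.e. DF 05:01:25;06.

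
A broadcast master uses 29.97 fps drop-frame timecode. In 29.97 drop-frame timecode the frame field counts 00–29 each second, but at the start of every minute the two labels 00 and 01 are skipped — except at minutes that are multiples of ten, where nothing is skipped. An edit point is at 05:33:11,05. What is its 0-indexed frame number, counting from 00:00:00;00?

599135

As if non-drop at 30 labels/s: (5 × 3600 + 33 × 60 + 11) × 30 + 5 = 599735.
Minute boundaries passed: 333; those not divisible by 10: 333 − 33 = 300; dropped labels = 2 × 300 = 600.
Actual frame index = 599735 − 600 = 599135.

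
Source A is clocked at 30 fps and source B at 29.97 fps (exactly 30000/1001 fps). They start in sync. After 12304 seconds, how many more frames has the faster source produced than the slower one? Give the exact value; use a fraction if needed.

369120/1001 frames

A emits 30 × 12304 = 369120 frames; B emits 30000/1001 × 12304 = 369120000/1001.
Difference = 369120/1001 frames (≈ 368.7512); B is behind A.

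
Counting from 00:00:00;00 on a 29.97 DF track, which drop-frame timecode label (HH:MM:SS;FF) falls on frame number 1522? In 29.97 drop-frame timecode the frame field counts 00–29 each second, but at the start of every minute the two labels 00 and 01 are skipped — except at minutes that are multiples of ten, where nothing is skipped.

00:00:50;22

Ten DF minutes hold 17982 frames, so frame 1522 lies in block 0 (frames 0–17981) with 1522 frames into that block.
The block's first minute is 1800 frames and the rest 1798 each; 1522 frames reaches minute 0, so 0 × 18 + 0 × 2 = 0 labels have been skipped so far.
Adding those back, label number 1522 + 0 = 1522 at 30 labels/s is 50 s + 22 f = 0 h 0 min 50 s frame 22, i.e. 00:00:50;22.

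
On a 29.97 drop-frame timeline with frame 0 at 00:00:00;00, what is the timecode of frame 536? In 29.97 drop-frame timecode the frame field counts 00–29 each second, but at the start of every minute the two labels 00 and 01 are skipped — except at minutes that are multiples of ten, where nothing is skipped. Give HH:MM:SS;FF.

00:00:17;26

Ten DF minutes hold 17982 frames, so frame 536 lies in block 0 (frames 0–17981) with 536 frames into that block.
The block's first minute is 1800 frames and the rest 1798 each; 536 frames reaches minute 0, so 0 × 18 + 0 × 2 = 0 labels have been skipped so far.
Adding those back, label number 536 + 0 = 536 at 30 labels/s is 17 s + 26 f = 0 h 0 min 17 s frame 26, i.e. 00:00:17;26.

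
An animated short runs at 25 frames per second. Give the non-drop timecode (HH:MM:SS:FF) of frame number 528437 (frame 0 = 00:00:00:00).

05:52:17:12

528437 ÷ 25 = 21137 full seconds, remainder 12 frames.
21137 s = 5 h 52 min 17 s.
Timecode: 05:52:17:12.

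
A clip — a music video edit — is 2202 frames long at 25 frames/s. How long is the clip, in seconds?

88.08 seconds

Running time = 2202 / (25) = 88.08 s.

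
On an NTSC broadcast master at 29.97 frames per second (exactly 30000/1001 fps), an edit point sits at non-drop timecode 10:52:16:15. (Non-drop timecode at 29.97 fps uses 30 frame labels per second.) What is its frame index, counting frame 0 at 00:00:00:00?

Total seconds to the label: (10 × 3600 + 52 × 60 + 16) = 39136.
Frame index = 39136 × 30 + 15 = 1174095.

frame 1174095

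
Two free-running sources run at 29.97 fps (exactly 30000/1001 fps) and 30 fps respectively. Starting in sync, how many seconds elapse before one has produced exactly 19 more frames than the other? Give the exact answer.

19019/30 seconds

The gap grows by |30 − 30000/1001| = 30/1001 frames per second.
Time for a 19-frame gap: 19 ÷ (30/1001) = 19019/30 s.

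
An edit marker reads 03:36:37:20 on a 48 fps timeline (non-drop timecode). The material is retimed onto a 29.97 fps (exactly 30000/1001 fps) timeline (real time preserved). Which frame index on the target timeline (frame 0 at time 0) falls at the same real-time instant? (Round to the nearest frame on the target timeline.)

frame 389533

Source frame index: (3×3600 + 36×60 + 37) × 48 + 20 = 623876.
Real time: 623876 / (48) = 155969/12 s.
Target frame: (155969/12) × (30000/1001) = 35447500/91 ≈ 389532.967 → 389533.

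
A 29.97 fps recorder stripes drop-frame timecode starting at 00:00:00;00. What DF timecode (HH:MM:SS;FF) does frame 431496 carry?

03:59:57;18

Each 10-minute DF block holds 10 × 60 × 30 − 9 × 2 = 17982 frames. 431496 ÷ 17982 → 23 full blocks, remainder 17910.
Within the partial block the first minute is 1800 frames and each further minute 1798, so 9 further minute boundaries passed. Total skipped labels = 18 × 23 + 2 × 9 = 432.
Non-drop label index = 431496 + 432 = 431928; at 30 labels/s that is 03:59:57:18, i.e. DF 03:59:57;18.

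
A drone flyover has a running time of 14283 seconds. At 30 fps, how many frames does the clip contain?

428490 frames

Frames = 14283 × 30 = 428490.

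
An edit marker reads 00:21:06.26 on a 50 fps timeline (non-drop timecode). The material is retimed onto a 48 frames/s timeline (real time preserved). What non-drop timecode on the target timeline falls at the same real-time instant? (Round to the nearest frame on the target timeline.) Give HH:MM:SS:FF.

00:21:06:25

Source frame index: (0×3600 + 21×60 + 6) × 50 + 26 = 63326.
Real time: 63326 / (50) = 31663/25 s.
Target frame: (31663/25) × (48) = 1519824/25 ≈ 60792.960 → 60793.
At 48 labels/s: frame 60793 → 00:21:06:25.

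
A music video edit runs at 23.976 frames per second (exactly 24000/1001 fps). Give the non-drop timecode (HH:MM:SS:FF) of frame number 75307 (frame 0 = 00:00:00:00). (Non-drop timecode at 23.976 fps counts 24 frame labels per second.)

00:52:17:19

75307 ÷ 24 = 3137 full seconds, remainder 19 frames.
3137 s = 0 h 52 min 17 s.
Timecode: 00:52:17:19.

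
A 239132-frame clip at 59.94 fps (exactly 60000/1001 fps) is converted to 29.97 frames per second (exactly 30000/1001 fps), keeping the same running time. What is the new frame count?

Target frames = source frames × (target rate / source rate) = 239132 × (30000/1001)/(60000/1001) = 239132 × 1/2 = 119566.

119566 frames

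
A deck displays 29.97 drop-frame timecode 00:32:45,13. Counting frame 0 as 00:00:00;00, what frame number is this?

As if non-drop at 30 labels/s: (0 × 3600 + 32 × 60 + 45) × 30 + 13 = 58963.
Minute boundaries passed: 32; those not divisible by 10: 32 − 3 = 29; dropped labels = 2 × 29 = 58.
Actual frame index = 58963 − 58 = 58905.

58905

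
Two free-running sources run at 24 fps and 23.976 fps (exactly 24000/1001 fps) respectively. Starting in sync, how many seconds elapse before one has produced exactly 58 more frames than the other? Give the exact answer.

29029/12 seconds

The gap grows by |24000/1001 − 24| = 24/1001 frames per second.
Time for a 58-frame gap: 58 ÷ (24/1001) = 29029/12 s.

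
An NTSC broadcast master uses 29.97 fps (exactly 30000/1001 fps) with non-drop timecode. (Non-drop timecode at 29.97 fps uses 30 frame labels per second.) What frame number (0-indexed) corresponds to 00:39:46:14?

71594

Total seconds to the label: (0 × 3600 + 39 × 60 + 46) = 2386.
Frame index = 2386 × 30 + 14 = 71594.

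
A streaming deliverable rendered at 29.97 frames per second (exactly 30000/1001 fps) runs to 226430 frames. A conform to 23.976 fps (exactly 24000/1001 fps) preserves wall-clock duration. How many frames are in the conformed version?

Target frames = source frames × (target rate / source rate) = 226430 × (24000/1001)/(30000/1001) = 226430 × 4/5 = 181144.

181144 frames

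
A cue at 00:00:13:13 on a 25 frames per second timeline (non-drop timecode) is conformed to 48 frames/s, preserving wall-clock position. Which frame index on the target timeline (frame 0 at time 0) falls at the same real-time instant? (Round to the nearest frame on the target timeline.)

Source frame index: (0×3600 + 0×60 + 13) × 25 + 13 = 338.
Real time: 338 / (25) = 338/25 s.
Target frame: (338/25) × (48) = 16224/25 ≈ 648.960 → 649.

frame 649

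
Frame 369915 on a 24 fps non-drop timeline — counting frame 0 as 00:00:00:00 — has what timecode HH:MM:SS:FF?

369915 ÷ 24 = 15413 full seconds, remainder 3 frames.
15413 s = 4 h 16 min 53 s.
Timecode: 04:16:53:03.

04:16:53:03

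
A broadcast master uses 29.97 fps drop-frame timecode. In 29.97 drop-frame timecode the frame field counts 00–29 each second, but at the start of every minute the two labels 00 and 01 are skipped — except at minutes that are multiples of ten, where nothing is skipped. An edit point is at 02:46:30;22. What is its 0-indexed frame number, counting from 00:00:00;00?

As if non-drop at 30 labels/s: (2 × 3600 + 46 × 60 + 30) × 30 + 22 = 299722.
Minute boundaries passed: 166; those not divisible by 10: 166 − 16 = 150; dropped labels = 2 × 150 = 300.
Actual frame index = 299722 − 300 = 299422.

299422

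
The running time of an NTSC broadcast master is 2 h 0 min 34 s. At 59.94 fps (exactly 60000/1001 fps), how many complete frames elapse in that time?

433606 frames

2 h 0 min 34 s = 7234 s.
Frames = 7234 × 60000/1001 = 434040000/1001 ≈ 433606.3936.
Complete frames: 433606.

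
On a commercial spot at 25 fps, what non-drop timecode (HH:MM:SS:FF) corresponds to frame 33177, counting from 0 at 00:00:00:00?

33177 ÷ 25 = 1327 full seconds, remainder 2 frames.
1327 s = 0 h 22 min 7 s.
Timecode: 00:22:07:02.

00:22:07:02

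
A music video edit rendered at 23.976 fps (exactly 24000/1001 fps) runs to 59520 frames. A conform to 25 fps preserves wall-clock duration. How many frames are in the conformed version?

62062 frames

Target frames = source frames × (target rate / source rate) = 59520 × (25)/(24000/1001) = 59520 × 1001/960 = 62062.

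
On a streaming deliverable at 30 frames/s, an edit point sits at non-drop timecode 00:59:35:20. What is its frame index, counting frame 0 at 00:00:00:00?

frame 107270

Total seconds to the label: (0 × 3600 + 59 × 60 + 35) = 3575.
Frame index = 3575 × 30 + 20 = 107270.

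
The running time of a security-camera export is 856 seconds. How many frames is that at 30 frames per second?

25680 frames

Frames = 856 × 30 = 25680.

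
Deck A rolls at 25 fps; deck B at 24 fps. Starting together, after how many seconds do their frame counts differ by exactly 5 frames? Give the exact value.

5 seconds

The gap grows by |24 − 25| = 1 frame per second.
Time for a 5-frame gap: 5 ÷ (1) = 5 s.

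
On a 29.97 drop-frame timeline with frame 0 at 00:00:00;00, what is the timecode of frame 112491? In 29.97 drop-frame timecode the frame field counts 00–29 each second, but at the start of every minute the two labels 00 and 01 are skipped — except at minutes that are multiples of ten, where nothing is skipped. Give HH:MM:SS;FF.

Each 10-minute DF block holds 10 × 60 × 30 − 9 × 2 = 17982 frames. 112491 ÷ 17982 → 6 full blocks, remainder 4599.
Within the partial block the first minute is 1800 frames and each further minute 1798, so 2 further minute boundaries passed. Total skipped labels = 18 × 6 + 2 × 2 = 112.
Non-drop label index = 112491 + 112 = 112603; at 30 labels/s that is 01:02:33:13, i.e. DF 01:02:33;13.

01:02:33;13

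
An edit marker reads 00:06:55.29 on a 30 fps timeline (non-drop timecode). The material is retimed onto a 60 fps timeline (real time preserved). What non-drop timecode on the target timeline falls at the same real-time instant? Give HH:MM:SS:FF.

00:06:55:58

Source frame index: (0×3600 + 6×60 + 55) × 30 + 29 = 12479.
Real time: 12479 / (30) = 12479/30 s.
Target frame: (12479/30) × (60) = 24958.
At 60 labels/s: frame 24958 → 00:06:55:58.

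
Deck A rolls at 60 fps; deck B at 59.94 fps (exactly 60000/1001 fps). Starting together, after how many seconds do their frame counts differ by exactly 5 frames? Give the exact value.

The gap grows by |60000/1001 − 60| = 60/1001 frames per second.
Time for a 5-frame gap: 5 ÷ (60/1001) = 1001/12 s.

1001/12 seconds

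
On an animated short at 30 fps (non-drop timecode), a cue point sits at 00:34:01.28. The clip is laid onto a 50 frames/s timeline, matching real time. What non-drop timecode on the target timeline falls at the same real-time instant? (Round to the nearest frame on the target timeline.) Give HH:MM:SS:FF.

00:34:01:47

Source frame index: (0×3600 + 34×60 + 1) × 30 + 28 = 61258.
Real time: 61258 / (30) = 30629/15 s.
Target frame: (30629/15) × (50) = 306290/3 ≈ 102096.667 → 102097.
At 50 labels/s: frame 102097 → 00:34:01:47.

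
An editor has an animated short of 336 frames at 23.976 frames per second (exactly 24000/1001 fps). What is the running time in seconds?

Running time = 336 / (24000/1001) = 14.014 s.

14.014 seconds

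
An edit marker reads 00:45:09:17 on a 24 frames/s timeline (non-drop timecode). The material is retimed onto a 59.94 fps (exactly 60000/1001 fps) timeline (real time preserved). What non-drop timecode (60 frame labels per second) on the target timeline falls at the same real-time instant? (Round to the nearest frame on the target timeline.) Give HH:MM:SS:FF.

Source frame index: (0×3600 + 45×60 + 9) × 24 + 17 = 65033.
Real time: 65033 / (24) = 65033/24 s.
Target frame: (65033/24) × (60000/1001) = 162582500/1001 ≈ 162420.080 → 162420.
At 60 labels/s: frame 162420 → 00:45:07:00.

00:45:07:00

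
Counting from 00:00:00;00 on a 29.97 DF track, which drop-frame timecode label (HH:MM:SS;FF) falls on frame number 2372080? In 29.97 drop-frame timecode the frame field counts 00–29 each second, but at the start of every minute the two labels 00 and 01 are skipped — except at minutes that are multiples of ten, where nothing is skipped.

Ten DF minutes hold 17982 frames, so frame 2372080 lies in block 131 (frames 2355642–2373623) with 16438 frames into that block.
The block's first minute is 1800 frames and the rest 1798 each; 16438 frames reaches minute 9, so 131 × 18 + 9 × 2 = 2376 labels have been skipped so far.
Adding those back, label number 2372080 + 2376 = 2374456 at 30 labels/s is 79148 s + 16 f = 21 h 59 min 8 s frame 16, i.e. 21:59:08;16.

21:59:08;16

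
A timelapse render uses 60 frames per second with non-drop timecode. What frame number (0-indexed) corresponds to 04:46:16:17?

frame 1030577

Total seconds to the label: (4 × 3600 + 46 × 60 + 16) = 17176.
Frame index = 17176 × 60 + 17 = 1030577.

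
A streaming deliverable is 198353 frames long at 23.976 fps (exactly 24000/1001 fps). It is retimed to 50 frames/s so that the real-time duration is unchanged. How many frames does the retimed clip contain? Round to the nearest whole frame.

413649 frames

Frames at target rate = 198353 × (50) / (24000/1001) = 198551353/480 ≈ 413648.652.
Nearest whole frame: 413649.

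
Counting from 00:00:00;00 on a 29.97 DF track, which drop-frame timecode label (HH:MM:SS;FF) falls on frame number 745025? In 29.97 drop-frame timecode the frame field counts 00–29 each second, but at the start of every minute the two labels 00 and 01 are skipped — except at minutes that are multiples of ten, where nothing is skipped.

06:54:19;01

Ten DF minutes hold 17982 frames, so frame 745025 lies in block 41 (frames 737262–755243) with 7763 frames into that block.
The block's first minute is 1800 frames and the rest 1798 each; 7763 frames reaches minute 4, so 41 × 18 + 4 × 2 = 746 labels have been skipped so far.
Adding those back, label number 745025 + 746 = 745771 at 30 labels/s is 24859 s + 1 f = 6 h 54 min 19 s frame 1, i.e. 06:54:19;01.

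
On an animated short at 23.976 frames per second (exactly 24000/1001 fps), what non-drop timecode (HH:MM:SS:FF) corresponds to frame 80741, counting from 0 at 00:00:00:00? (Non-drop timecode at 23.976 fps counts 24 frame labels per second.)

80741 ÷ 24 = 3364 full seconds, remainder 5 frames.
3364 s = 0 h 56 min 4 s.
Timecode: 00:56:04:05.

00:56:04:05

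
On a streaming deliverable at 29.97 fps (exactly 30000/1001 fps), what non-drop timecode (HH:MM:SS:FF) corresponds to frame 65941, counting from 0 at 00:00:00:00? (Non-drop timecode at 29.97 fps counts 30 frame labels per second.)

00:36:38:01

65941 ÷ 30 = 2198 full seconds, remainder 1 frame.
2198 s = 0 h 36 min 38 s.
Timecode: 00:36:38:01.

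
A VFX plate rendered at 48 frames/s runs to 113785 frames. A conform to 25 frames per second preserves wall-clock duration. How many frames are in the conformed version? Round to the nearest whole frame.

59263 frames

Frames at target rate = 113785 × (25) / (48) = 2844625/48 ≈ 59263.021.
Nearest whole frame: 59263.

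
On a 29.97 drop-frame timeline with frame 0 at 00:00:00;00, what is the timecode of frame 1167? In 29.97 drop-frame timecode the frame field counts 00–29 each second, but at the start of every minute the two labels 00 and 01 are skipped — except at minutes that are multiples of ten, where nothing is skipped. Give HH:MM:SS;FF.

Ten DF minutes hold 17982 frames, so frame 1167 lies in block 0 (frames 0–17981) with 1167 frames into that block.
The block's first minute is 1800 frames and the rest 1798 each; 1167 frames reaches minute 0, so 0 × 18 + 0 × 2 = 0 labels have been skipped so far.
Adding those back, label number 1167 + 0 = 1167 at 30 labels/s is 38 s + 27 f = 0 h 0 min 38 s frame 27, i.e. 00:00:38;27.

00:00:38;27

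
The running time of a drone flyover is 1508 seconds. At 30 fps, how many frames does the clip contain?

Frames = 1508 × 30 = 45240.

45240 frames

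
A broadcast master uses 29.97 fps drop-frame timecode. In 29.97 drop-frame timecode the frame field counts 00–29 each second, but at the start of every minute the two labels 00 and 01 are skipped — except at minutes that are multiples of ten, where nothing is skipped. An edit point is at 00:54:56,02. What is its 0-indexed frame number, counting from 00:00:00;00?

Complete 10-minute blocks: 5, each 17982 frames → 89910.
Remaining 4 whole minutes in the current block: 1800 + 3 × 1798 = 7194 frames.
Within the current minute: 56 × 30 + 2 − 2 = 1680 (labels ;00/;01 skipped at this minute). Total = 89910 + 7194 + 1680 = 98784.

98784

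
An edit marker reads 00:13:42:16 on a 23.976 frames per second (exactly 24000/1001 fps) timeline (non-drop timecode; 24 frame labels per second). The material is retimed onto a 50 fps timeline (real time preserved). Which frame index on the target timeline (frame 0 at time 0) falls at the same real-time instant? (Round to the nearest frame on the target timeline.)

Source frame index: (0×3600 + 13×60 + 42) × 24 + 16 = 19744.
Real time: 19744 / (24000/1001) = 617617/750 s.
Target frame: (617617/750) × (50) = 617617/15 ≈ 41174.467 → 41174.

frame 41174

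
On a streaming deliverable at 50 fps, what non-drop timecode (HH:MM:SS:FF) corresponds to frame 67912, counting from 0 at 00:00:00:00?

67912 ÷ 50 = 1358 full seconds, remainder 12 frames.
1358 s = 0 h 22 min 38 s.
Timecode: 00:22:38:12.

00:22:38:12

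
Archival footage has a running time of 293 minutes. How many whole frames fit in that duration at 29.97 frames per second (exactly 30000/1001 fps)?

293 min = 17580 s.
Frames = 17580 × 30000/1001 = 527400000/1001 ≈ 526873.1269.
Complete frames: 526873.

526873 frames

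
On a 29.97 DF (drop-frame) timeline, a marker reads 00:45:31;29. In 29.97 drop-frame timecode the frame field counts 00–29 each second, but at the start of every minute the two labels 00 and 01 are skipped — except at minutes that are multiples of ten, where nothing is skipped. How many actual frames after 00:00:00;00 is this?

81877

As if non-drop at 30 labels/s: (0 × 3600 + 45 × 60 + 31) × 30 + 29 = 81959.
Minute boundaries passed: 45; those not divisible by 10: 45 − 4 = 41; dropped labels = 2 × 41 = 82.
Actual frame index = 81959 − 82 = 81877.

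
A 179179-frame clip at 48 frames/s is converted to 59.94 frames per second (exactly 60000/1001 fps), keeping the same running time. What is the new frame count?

Target frames = source frames × (target rate / source rate) = 179179 × (60000/1001)/(48) = 179179 × 1250/1001 = 223750.

223750 frames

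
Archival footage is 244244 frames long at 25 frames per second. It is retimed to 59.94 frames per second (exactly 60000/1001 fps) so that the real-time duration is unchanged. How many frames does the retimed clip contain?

585600 frames

Target frames = source frames × (target rate / source rate) = 244244 × (60000/1001)/(25) = 244244 × 2400/1001 = 585600.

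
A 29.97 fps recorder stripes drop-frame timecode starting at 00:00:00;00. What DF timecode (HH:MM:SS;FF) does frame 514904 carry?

Ten DF minutes hold 17982 frames, so frame 514904 lies in block 28 (frames 503496–521477) with 11408 frames into that block.
The block's first minute is 1800 frames and the rest 1798 each; 11408 frames reaches minute 6, so 28 × 18 + 6 × 2 = 516 labels have been skipped so far.
Adding those back, label number 514904 + 516 = 515420 at 30 labels/s is 17180 s + 20 f = 4 h 46 min 20 s frame 20, i.e. 04:46:20;20.

04:46:20;20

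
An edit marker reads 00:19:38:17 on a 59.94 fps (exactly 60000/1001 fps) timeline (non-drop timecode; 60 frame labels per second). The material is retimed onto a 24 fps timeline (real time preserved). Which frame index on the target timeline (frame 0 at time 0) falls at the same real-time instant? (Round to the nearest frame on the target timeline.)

Source frame index: (0×3600 + 19×60 + 38) × 60 + 17 = 70697.
Real time: 70697 / (60000/1001) = 70767697/60000 s.
Target frame: (70767697/60000) × (24) = 70767697/2500 ≈ 28307.079 → 28307.

frame 28307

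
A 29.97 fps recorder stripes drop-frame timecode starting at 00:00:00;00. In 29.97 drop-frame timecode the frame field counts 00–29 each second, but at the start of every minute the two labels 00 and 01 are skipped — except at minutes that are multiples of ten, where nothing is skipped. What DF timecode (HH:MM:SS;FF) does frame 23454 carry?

00:13:02;18

Each 10-minute DF block holds 10 × 60 × 30 − 9 × 2 = 17982 frames. 23454 ÷ 17982 → 1 full block, remainder 5472.
Within the partial block the first minute is 1800 frames and each further minute 1798, so 3 further minute boundaries passed. Total skipped labels = 18 × 1 + 2 × 3 = 24.
Non-drop label index = 23454 + 24 = 23478; at 30 labels/s that is 00:13:02:18, i.e. DF 00:13:02;18.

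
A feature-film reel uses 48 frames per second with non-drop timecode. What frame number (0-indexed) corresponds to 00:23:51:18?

frame 68706

Total seconds to the label: (0 × 3600 + 23 × 60 + 51) = 1431.
Frame index = 1431 × 48 + 18 = 68706.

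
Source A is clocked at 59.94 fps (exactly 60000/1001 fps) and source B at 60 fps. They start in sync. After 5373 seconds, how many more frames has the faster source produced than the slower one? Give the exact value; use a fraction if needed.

A emits 60000/1001 × 5373 = 322380000/1001 frames; B emits 60 × 5373 = 322380.
Difference = 322380/1001 frames (≈ 322.0579); B is ahead of A.

322380/1001 frames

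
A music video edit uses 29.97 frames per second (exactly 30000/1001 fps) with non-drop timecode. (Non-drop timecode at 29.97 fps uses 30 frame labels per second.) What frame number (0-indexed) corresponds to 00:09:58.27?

Total seconds to the label: (0 × 3600 + 9 × 60 + 58) = 598.
Frame index = 598 × 30 + 27 = 17967.

17967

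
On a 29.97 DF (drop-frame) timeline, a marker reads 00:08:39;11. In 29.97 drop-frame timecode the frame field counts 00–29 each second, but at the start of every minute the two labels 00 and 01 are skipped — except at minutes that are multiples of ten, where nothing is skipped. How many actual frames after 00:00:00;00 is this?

15565

As if non-drop at 30 labels/s: (0 × 3600 + 8 × 60 + 39) × 30 + 11 = 15581.
Minute boundaries passed: 8; those not divisible by 10: 8 − 0 = 8; dropped labels = 2 × 8 = 16.
Actual frame index = 15581 − 16 = 15565.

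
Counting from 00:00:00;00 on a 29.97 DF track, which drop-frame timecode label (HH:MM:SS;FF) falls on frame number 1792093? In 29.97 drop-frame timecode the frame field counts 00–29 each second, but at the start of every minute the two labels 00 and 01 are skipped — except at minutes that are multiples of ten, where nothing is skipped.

16:36:36;07

Each 10-minute DF block holds 10 × 60 × 30 − 9 × 2 = 17982 frames. 1792093 ÷ 17982 → 99 full blocks, remainder 11875.
Within the partial block the first minute is 1800 frames and each further minute 1798, so 6 further minute boundaries passed. Total skipped labels = 18 × 99 + 2 × 6 = 1794.
Non-drop label index = 1792093 + 1794 = 1793887; at 30 labels/s that is 16:36:36:07, i.e. DF 16:36:36;07.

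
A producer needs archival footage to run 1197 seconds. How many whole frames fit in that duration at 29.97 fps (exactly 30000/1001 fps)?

Frames = 1197 × 30000/1001 = 5130000/143 ≈ 35874.1259.
Complete frames: 35874.

35874 frames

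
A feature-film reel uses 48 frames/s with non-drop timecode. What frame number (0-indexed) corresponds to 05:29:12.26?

Total seconds to the label: (5 × 3600 + 29 × 60 + 12) = 19752.
Frame index = 19752 × 48 + 26 = 948122.

948122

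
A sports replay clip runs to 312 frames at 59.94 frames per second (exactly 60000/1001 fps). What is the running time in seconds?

Running time = 312 / (60000/1001) = 5.2052 s.

5.2052 seconds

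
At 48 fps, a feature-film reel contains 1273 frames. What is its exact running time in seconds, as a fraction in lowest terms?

1273/48 seconds

Running time = 1273 ÷ (48) = 1273 × 1/48 = 1273/48 s.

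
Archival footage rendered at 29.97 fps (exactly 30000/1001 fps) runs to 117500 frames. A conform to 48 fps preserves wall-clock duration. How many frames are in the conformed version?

188188 frames

Target frames = source frames × (target rate / source rate) = 117500 × (48)/(30000/1001) = 117500 × 1001/625 = 188188.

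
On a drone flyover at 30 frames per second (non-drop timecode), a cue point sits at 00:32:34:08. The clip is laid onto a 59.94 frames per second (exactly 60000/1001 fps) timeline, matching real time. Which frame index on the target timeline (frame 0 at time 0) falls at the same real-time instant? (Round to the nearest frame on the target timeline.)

Source frame index: (0×3600 + 32×60 + 34) × 30 + 8 = 58628.
Real time: 58628 / (30) = 29314/15 s.
Target frame: (29314/15) × (60000/1001) = 117256000/1001 ≈ 117138.861 → 117139.

frame 117139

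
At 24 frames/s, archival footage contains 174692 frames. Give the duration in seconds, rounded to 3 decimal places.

Running time = 174692 × 1/24 = 43673/6 s ≈ 7278.833 s.

7278.833 seconds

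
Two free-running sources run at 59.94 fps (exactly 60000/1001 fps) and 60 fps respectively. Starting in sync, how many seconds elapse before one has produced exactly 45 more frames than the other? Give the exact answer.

750.75 seconds

The gap grows by |60 − 60000/1001| = 60/1001 frames per second.
Time for a 45-frame gap: 45 ÷ (60/1001) = 750.75 s.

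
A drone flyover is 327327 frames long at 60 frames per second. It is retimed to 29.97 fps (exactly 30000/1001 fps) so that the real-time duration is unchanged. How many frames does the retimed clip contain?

163500 frames

Target frames = source frames × (target rate / source rate) = 327327 × (30000/1001)/(60) = 327327 × 500/1001 = 163500.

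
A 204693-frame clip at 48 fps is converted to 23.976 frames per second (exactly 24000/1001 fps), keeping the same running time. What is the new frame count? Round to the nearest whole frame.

Frames at target rate = 204693 × (24000/1001) / (48) = 102346500/1001 ≈ 102244.256.
Nearest whole frame: 102244.

102244 frames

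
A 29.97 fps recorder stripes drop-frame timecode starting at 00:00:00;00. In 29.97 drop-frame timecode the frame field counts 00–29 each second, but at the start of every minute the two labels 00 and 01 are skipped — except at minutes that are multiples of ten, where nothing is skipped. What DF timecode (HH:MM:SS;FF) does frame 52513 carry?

00:29:12;07

Each 10-minute DF block holds 10 × 60 × 30 − 9 × 2 = 17982 frames. 52513 ÷ 17982 → 2 full blocks, remainder 16549.
Within the partial block the first minute is 1800 frames and each further minute 1798, so 9 further minute boundaries passed. Total skipped labels = 18 × 2 + 2 × 9 = 54.
Non-drop label index = 52513 + 54 = 52567; at 30 labels/s that is 00:29:12:07, i.e. DF 00:29:12;07.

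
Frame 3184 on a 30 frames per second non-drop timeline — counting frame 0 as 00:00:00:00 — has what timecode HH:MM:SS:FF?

00:01:46:04

3184 ÷ 30 = 106 full seconds, remainder 4 frames.
106 s = 0 h 1 min 46 s.
Timecode: 00:01:46:04.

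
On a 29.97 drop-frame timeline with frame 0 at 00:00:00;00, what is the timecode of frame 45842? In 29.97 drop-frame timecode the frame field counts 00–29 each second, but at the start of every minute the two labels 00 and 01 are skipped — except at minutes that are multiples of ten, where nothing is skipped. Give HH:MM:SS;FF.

00:25:29;18

Ten DF minutes hold 17982 frames, so frame 45842 lies in block 2 (frames 35964–53945) with 9878 frames into that block.
The block's first minute is 1800 frames and the rest 1798 each; 9878 frames reaches minute 5, so 2 × 18 + 5 × 2 = 46 labels have been skipped so far.
Adding those back, label number 45842 + 46 = 45888 at 30 labels/s is 1529 s + 18 f = 0 h 25 min 29 s frame 18, i.e. 00:25:29;18.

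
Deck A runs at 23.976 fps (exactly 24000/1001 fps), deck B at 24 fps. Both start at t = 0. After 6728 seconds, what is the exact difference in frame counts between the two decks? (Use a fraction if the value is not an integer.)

161472/1001 frames

A emits 24000/1001 × 6728 = 161472000/1001 frames; B emits 24 × 6728 = 161472.
Difference = 161472/1001 frames (≈ 161.3107); B is ahead of A.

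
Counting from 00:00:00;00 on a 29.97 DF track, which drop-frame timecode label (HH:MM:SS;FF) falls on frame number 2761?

Ten DF minutes hold 17982 frames, so frame 2761 lies in block 0 (frames 0–17981) with 2761 frames into that block.
The block's first minute is 1800 frames and the rest 1798 each; 2761 frames reaches minute 1, so 0 × 18 + 1 × 2 = 2 labels have been skipped so far.
Adding those back, label number 2761 + 2 = 2763 at 30 labels/s is 92 s + 3 f = 0 h 1 min 32 s frame 3, i.e. 00:01:32;03.

00:01:32;03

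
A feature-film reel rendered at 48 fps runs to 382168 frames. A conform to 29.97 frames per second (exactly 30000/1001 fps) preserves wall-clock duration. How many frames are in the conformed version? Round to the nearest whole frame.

Frames at target rate = 382168 × (30000/1001) / (48) = 238855000/1001 ≈ 238616.384.
Nearest whole frame: 238616.

238616 frames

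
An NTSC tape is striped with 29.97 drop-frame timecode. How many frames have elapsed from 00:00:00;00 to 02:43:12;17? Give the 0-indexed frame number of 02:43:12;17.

293483

Complete 10-minute blocks: 16, each 17982 frames → 287712.
Remaining 3 whole minutes in the current block: 1800 + 2 × 1798 = 5396 frames.
Within the current minute: 12 × 30 + 17 − 2 = 375 (labels ;00/;01 skipped at this minute). Total = 287712 + 5396 + 375 = 293483.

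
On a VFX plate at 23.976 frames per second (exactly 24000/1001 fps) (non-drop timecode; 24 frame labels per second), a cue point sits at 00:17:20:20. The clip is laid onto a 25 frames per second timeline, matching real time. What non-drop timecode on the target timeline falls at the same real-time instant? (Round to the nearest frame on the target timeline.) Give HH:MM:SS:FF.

00:17:21:22

Source frame index: (0×3600 + 17×60 + 20) × 24 + 20 = 24980.
Real time: 24980 / (24000/1001) = 1250249/1200 s.
Target frame: (1250249/1200) × (25) = 1250249/48 ≈ 26046.854 → 26047.
At 25 labels/s: frame 26047 → 00:17:21:22.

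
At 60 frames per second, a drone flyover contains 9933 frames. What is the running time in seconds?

Running time = 9933 / (60) = 165.55 s.

165.55 seconds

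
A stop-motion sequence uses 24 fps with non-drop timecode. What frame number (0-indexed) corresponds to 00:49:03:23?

frame 70655

Total seconds to the label: (0 × 3600 + 49 × 60 + 3) = 2943.
Frame index = 2943 × 24 + 23 = 70655.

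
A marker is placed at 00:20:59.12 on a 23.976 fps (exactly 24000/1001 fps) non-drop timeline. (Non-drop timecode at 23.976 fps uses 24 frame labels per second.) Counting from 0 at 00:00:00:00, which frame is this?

30228

Total seconds to the label: (0 × 3600 + 20 × 60 + 59) = 1259.
Frame index = 1259 × 24 + 12 = 30228.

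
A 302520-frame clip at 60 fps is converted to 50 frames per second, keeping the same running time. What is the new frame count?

252100 frames

Target frames = source frames × (target rate / source rate) = 302520 × (50)/(60) = 302520 × 5/6 = 252100.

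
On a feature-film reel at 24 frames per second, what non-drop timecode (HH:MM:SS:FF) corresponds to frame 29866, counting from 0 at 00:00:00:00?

29866 ÷ 24 = 1244 full seconds, remainder 10 frames.
1244 s = 0 h 20 min 44 s.
Timecode: 00:20:44:10.

00:20:44:10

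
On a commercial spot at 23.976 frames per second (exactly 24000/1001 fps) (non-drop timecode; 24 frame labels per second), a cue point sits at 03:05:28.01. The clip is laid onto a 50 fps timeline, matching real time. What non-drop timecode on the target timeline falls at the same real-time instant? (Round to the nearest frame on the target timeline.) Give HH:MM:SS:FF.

03:05:39:08

Source frame index: (3×3600 + 5×60 + 28) × 24 + 1 = 267073.
Real time: 267073 / (24000/1001) = 267340073/24000 s.
Target frame: (267340073/24000) × (50) = 267340073/480 ≈ 556958.485 → 556958.
At 50 labels/s: frame 556958 → 03:05:39:08.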